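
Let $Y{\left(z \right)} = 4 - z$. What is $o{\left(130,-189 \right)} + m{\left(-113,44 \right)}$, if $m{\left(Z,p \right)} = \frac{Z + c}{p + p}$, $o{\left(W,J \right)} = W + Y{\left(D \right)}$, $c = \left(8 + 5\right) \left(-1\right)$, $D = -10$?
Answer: $\frac{6273}{44} \approx 142.57$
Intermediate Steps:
$c = -13$ ($c = 13 \left(-1\right) = -13$)
$o{\left(W,J \right)} = 14 + W$ ($o{\left(W,J \right)} = W + \left(4 - -10\right) = W + \left(4 + 10\right) = W + 14 = 14 + W$)
$m{\left(Z,p \right)} = \frac{-13 + Z}{2 p}$ ($m{\left(Z,p \right)} = \frac{Z - 13}{p + p} = \frac{-13 + Z}{2 p}$)
$o{\left(130,-189 \right)} + m{\left(-113,44 \right)} = \left(14 + 130\right) + \frac{-13 - 113}{2 \cdot 44} = 144 + \frac{1}{2} \cdot \frac{1}{44} \left(-126\right) = 144 - \frac{63}{44} = \frac{6273}{44}$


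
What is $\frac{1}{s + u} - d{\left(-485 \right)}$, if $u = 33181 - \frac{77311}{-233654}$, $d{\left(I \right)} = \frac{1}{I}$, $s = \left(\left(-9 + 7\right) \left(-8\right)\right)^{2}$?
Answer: $\frac{7926088299}{3789191562865} \approx 0.0020918$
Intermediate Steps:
$s = 256$ ($s = \left(\left(-2\right) \left(-8\right)\right)^{2} = 16^{2} = 256$)
$u = \frac{7752950685}{233654}$ ($u = 33181 - - \frac{77311}{233654} = 33181 + \frac{77311}{233654} = \frac{7752950685}{233654} \approx 33181.0$)
$\frac{1}{s + u} - d{\left(-485 \right)} = \frac{1}{256 + \frac{7752950685}{233654}} - \frac{1}{-485} = \frac{1}{\frac{7812766109}{233654}} - - \frac{1}{485} = \frac{233654}{7812766109} + \frac{1}{485} = \frac{7926088299}{3789191562865}$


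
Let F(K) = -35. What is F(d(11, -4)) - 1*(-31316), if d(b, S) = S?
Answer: 31281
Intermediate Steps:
F(d(11, -4)) - 1*(-31316) = -35 - 1*(-31316) = -35 + 31316 = 31281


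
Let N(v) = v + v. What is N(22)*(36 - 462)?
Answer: -18744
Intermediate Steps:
N(v) = 2*v
N(22)*(36 - 462) = (2*22)*(36 - 462) = 44*(-426) = -18744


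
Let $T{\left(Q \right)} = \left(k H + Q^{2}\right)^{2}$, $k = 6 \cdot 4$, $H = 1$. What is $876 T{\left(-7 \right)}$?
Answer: $4668204$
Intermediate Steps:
$k = 24$
$T{\left(Q \right)} = \left(24 + Q^{2}\right)^{2}$ ($T{\left(Q \right)} = \left(24 \cdot 1 + Q^{2}\right)^{2} = \left(24 + Q^{2}\right)^{2}$)
$876 T{\left(-7 \right)} = 876 \left(24 + \left(-7\right)^{2}\right)^{2} = 876 \left(24 + 49\right)^{2} = 876 \cdot 73^{2} = 876 \cdot 5329 = 4668204$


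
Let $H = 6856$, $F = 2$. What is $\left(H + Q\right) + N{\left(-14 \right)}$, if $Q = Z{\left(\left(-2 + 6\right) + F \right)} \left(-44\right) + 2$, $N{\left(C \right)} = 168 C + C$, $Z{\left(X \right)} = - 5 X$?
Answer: $5812$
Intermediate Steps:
$N{\left(C \right)} = 169 C$
$Q = 1322$ ($Q = - 5 \left(\left(-2 + 6\right) + 2\right) \left(-44\right) + 2 = - 5 \left(4 + 2\right) \left(-44\right) + 2 = \left(-5\right) 6 \left(-44\right) + 2 = \left(-30\right) \left(-44\right) + 2 = 1320 + 2 = 1322$)
$\left(H + Q\right) + N{\left(-14 \right)} = \left(6856 + 1322\right) + 169 \left(-14\right) = 8178 - 2366 = 5812$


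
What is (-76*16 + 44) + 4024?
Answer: 2852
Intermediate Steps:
(-76*16 + 44) + 4024 = (-1216 + 44) + 4024 = -1172 + 4024 = 2852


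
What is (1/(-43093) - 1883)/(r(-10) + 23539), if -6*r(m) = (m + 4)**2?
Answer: -81144120/1014107569 ≈ -0.080015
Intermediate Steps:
r(m) = -(4 + m)**2/6 (r(m) = -(m + 4)**2/6 = -(4 + m)**2/6)
(1/(-43093) - 1883)/(r(-10) + 23539) = (1/(-43093) - 1883)/(-(4 - 10)**2/6 + 23539) = (-1/43093 - 1883)/(-1/6*(-6)**2 + 23539) = -81144120/(43093*(-1/6*36 + 23539)) = -81144120/(43093*(-6 + 23539)) = -81144120/43093/23533 = -81144120/43093*1/23533 = -81144120/1014107569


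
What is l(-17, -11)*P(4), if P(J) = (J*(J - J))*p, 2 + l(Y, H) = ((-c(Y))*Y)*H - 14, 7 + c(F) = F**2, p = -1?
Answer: 0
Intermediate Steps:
c(F) = -7 + F**2
l(Y, H) = -16 + H*Y*(7 - Y**2) (l(Y, H) = -2 + (((-(-7 + Y**2))*Y)*H - 14) = -2 + (((7 - Y**2)*Y)*H - 14) = -2 + ((Y*(7 - Y**2))*H - 14) = -2 + (H*Y*(7 - Y**2) - 14) = -2 + (-14 + H*Y*(7 - Y**2)) = -16 + H*Y*(7 - Y**2))
P(J) = 0 (P(J) = (J*(J - J))*(-1) = (J*0)*(-1) = 0*(-1) = 0)
l(-17, -11)*P(4) = (-16 - 1*(-11)*(-17)*(-7 + (-17)**2))*0 = (-16 - 1*(-11)*(-17)*(-7 + 289))*0 = (-16 - 1*(-11)*(-17)*282)*0 = (-16 - 52734)*0 = -52750*0 = 0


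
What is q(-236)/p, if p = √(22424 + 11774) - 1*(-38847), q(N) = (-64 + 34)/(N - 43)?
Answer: 129490/46780711541 - 10*√34198/140342134623 ≈ 2.7548e-6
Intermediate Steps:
q(N) = -30/(-43 + N)
p = 38847 + √34198 (p = √34198 + 38847 = 38847 + √34198 ≈ 39032.)
q(-236)/p = (-30/(-43 - 236))/(38847 + √34198) = (-30/(-279))/(38847 + √34198) = (-30*(-1/279))/(38847 + √34198) = 10/(93*(38847 + √34198))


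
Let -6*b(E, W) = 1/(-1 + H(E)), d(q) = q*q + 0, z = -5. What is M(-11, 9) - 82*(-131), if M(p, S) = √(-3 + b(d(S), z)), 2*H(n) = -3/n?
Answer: 10742 + 2*I*√2145/55 ≈ 10742.0 + 1.6842*I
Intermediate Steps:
H(n) = -3/(2*n) (H(n) = (-3/n)/2 = -3/(2*n))
d(q) = q² (d(q) = q² + 0 = q²)
b(E, W) = -1/(6*(-1 - 3/(2*E)))
M(p, S) = √(-3 + S²/(3*(3 + 2*S²)))
M(-11, 9) - 82*(-131) = √3*√((27 + 17*9²)/(-3 - 2*9²))/3 - 82*(-131) = √3*√((27 + 17*81)/(-3 - 2*81))/3 + 10742 = √3*√((27 + 1377)/(-3 - 162))/3 + 10742 = √3*√(1404/(-165))/3 + 10742 = √3*√(-1/165*1404)/3 + 10742 = √3*√(-468/55)/3 + 10742 = √3*(6*I*√715/55)/3 + 10742 = 2*I*√2145/55 + 10742 = 10742 + 2*I*√2145/55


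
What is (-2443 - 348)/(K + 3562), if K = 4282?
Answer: -2791/7844 ≈ -0.35581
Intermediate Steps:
(-2443 - 348)/(K + 3562) = (-2443 - 348)/(4282 + 3562) = -2791/7844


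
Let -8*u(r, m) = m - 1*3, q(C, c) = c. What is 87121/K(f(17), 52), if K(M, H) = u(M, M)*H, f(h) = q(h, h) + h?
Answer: -174242/403 ≈ -432.36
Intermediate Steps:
u(r, m) = 3/8 - m/8 (u(r, m) = -(m - 1*3)/8 = -(m - 3)/8 = -(-3 + m)/8 = 3/8 - m/8)
f(h) = 2*h (f(h) = h + h = 2*h)
K(M, H) = H*(3/8 - M/8) (K(M, H) = (3/8 - M/8)*H = H*(3/8 - M/8))
87121/K(f(17), 52) = 87121/(((1/8)*52*(3 - 2*17))) = 87121/(((1/8)*52*(3 - 1*34))) = 87121/(((1/8)*52*(3 - 34))) = 87121/(((1/8)*52*(-31))) = 87121/(-403/2) = 87121*(-2/403) = -174242/403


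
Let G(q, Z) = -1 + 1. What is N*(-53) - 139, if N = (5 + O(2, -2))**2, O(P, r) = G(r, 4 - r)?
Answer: -1464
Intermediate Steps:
G(q, Z) = 0
O(P, r) = 0
N = 25 (N = (5 + 0)**2 = 5**2 = 25)
N*(-53) - 139 = 25*(-53) - 139 = -1325 - 139 = -1464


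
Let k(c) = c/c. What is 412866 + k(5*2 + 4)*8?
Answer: 412874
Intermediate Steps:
k(c) = 1
412866 + k(5*2 + 4)*8 = 412866 + 1*8 = 412866 + 8 = 412874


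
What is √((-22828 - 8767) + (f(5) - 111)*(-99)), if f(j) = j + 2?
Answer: 19*I*√59 ≈ 145.94*I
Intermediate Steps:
f(j) = 2 + j
√((-22828 - 8767) + (f(5) - 111)*(-99)) = √((-22828 - 8767) + ((2 + 5) - 111)*(-99)) = √(-31595 + (7 - 111)*(-99)) = √(-31595 - 104*(-99)) = √(-31595 + 10296) = √(-21299) = 19*I*√59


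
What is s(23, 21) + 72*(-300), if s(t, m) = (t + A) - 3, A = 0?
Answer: -21580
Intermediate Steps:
s(t, m) = -3 + t (s(t, m) = (t + 0) - 3 = t - 3 = -3 + t)
s(23, 21) + 72*(-300) = (-3 + 23) + 72*(-300) = 20 - 21600 = -21580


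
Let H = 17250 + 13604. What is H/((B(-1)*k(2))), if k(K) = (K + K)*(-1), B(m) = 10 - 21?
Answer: 15427/22 ≈ 701.23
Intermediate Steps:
B(m) = -11
k(K) = -2*K (k(K) = (2*K)*(-1) = -2*K)
H = 30854
H/((B(-1)*k(2))) = 30854/((-(-22)*2)) = 30854/((-11*(-4))) = 30854/44 = 30854*(1/44) = 15427/22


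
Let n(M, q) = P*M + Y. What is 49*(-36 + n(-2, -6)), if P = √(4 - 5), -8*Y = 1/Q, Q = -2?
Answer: -28175/16 - 98*I ≈ -1760.9 - 98.0*I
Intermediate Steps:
Y = 1/16 (Y = -1/(8*(-2)) = -(-1)/(8*2) = -⅛*(-½) = 1/16 ≈ 0.062500)
P = I (P = √(-1) = I ≈ 1.0*I)
n(M, q) = 1/16 + I*M (n(M, q) = I*M + 1/16 = 1/16 + I*M)
49*(-36 + n(-2, -6)) = 49*(-36 + (1/16 + I*(-2))) = 49*(-36 + (1/16 - 2*I)) = 49*(-575/16 - 2*I) = -28175/16 - 98*I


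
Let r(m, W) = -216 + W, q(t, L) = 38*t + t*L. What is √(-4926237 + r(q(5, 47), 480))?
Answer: I*√4925973 ≈ 2219.5*I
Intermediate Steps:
q(t, L) = 38*t + L*t
√(-4926237 + r(q(5, 47), 480)) = √(-4926237 + (-216 + 480)) = √(-4926237 + 264) = √(-4925973) = I*√4925973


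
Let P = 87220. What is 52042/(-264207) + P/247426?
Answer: 5083795324/32685840591 ≈ 0.15553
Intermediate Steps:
52042/(-264207) + P/247426 = 52042/(-264207) + 87220/247426 = 52042*(-1/264207) + 87220*(1/247426) = -52042/264207 + 43610/123713 = 5083795324/32685840591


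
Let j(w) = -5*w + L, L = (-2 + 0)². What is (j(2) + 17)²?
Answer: 121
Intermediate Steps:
L = 4 (L = (-2)² = 4)
j(w) = 4 - 5*w (j(w) = -5*w + 4 = 4 - 5*w)
(j(2) + 17)² = ((4 - 5*2) + 17)² = ((4 - 10) + 17)² = (-6 + 17)² = 11² = 121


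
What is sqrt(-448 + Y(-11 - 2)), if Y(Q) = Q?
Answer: I*sqrt(461) ≈ 21.471*I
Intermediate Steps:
sqrt(-448 + Y(-11 - 2)) = sqrt(-448 + (-11 - 2)) = sqrt(-448 - 13) = sqrt(-461) = I*sqrt(461)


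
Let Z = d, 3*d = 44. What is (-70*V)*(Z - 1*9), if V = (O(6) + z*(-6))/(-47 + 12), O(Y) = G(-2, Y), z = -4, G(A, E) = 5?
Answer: 986/3 ≈ 328.67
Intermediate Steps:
d = 44/3 (d = (⅓)*44 = 44/3 ≈ 14.667)
Z = 44/3 ≈ 14.667
O(Y) = 5
V = -29/35 (V = (5 - 4*(-6))/(-47 + 12) = (5 + 24)/(-35) = 29*(-1/35) = -29/35 ≈ -0.82857)
(-70*V)*(Z - 1*9) = (-70*(-29/35))*(44/3 - 1*9) = 58*(44/3 - 9) = 58*(17/3) = 986/3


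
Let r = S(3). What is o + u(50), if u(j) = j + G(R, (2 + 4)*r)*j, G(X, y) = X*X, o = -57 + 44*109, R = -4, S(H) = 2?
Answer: 5589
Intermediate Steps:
r = 2
o = 4739 (o = -57 + 4796 = 4739)
G(X, y) = X²
u(j) = 17*j (u(j) = j + (-4)²*j = j + 16*j = 17*j)
o + u(50) = 4739 + 17*50 = 4739 + 850 = 5589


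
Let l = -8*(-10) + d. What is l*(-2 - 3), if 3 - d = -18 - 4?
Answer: -525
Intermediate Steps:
d = 25 (d = 3 - (-18 - 4) = 3 - 1*(-22) = 3 + 22 = 25)
l = 105 (l = -8*(-10) + 25 = 80 + 25 = 105)
l*(-2 - 3) = 105*(-2 - 3) = 105*(-5) = -525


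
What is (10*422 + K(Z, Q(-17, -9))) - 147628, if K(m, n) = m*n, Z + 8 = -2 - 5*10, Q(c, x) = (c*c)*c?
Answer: 151372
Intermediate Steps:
Q(c, x) = c**3 (Q(c, x) = c**2*c = c**3)
Z = -60 (Z = -8 + (-2 - 5*10) = -8 + (-2 - 50) = -8 - 52 = -60)
(10*422 + K(Z, Q(-17, -9))) - 147628 = (10*422 - 60*(-17)**3) - 147628 = (4220 - 60*(-4913)) - 147628 = (4220 + 294780) - 147628 = 299000 - 147628 = 151372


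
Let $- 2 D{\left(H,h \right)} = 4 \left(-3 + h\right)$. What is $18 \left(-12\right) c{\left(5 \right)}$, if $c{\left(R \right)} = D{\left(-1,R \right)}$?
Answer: $864$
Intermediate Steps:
$D{\left(H,h \right)} = 6 - 2 h$ ($D{\left(H,h \right)} = - \frac{4 \left(-3 + h\right)}{2} = - \frac{-12 + 4 h}{2} = 6 - 2 h$)
$c{\left(R \right)} = 6 - 2 R$
$18 \left(-12\right) c{\left(5 \right)} = 18 \left(-12\right) \left(6 - 10\right) = - 216 \left(6 - 10\right) = \left(-216\right) \left(-4\right) = 864$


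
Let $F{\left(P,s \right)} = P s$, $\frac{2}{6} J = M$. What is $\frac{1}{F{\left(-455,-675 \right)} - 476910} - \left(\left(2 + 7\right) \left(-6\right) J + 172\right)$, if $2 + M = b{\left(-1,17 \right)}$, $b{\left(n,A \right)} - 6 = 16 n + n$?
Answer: $- \frac{386770231}{169785} \approx -2278.0$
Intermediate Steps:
$b{\left(n,A \right)} = 6 + 17 n$ ($b{\left(n,A \right)} = 6 + \left(16 n + n\right) = 6 + 17 n$)
$M = -13$ ($M = -2 + \left(6 + 17 \left(-1\right)\right) = -2 + \left(6 - 17\right) = -2 - 11 = -13$)
$J = -39$ ($J = 3 \left(-13\right) = -39$)
$\frac{1}{F{\left(-455,-675 \right)} - 476910} - \left(\left(2 + 7\right) \left(-6\right) J + 172\right) = \frac{1}{\left(-455\right) \left(-675\right) - 476910} - \left(\left(2 + 7\right) \left(-6\right) \left(-39\right) + 172\right) = \frac{1}{307125 - 476910} - \left(9 \left(-6\right) \left(-39\right) + 172\right) = \frac{1}{-169785} - \left(\left(-54\right) \left(-39\right) + 172\right) = - \frac{1}{169785} - \left(2106 + 172\right) = - \frac{1}{169785} - 2278 = - \frac{386770231}{169785}$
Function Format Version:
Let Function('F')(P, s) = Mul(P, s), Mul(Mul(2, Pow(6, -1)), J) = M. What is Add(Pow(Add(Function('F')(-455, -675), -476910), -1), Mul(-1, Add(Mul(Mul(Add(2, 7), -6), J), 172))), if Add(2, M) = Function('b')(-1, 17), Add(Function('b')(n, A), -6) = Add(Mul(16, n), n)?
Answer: Rational(-386770231, 169785) ≈ -2278.0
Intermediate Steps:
Function('b')(n, A) = Add(6, Mul(17, n)) (Function('b')(n, A) = Add(6, Add(Mul(16, n), n)) = Add(6, Mul(17, n)))
M = -13 (M = Add(-2, Add(6, Mul(17, -1))) = Add(-2, Add(6, -17)) = Add(-2, -11) = -13)
J = -39 (J = Mul(3, -13) = -39)
Add(Pow(Add(Function('F')(-455, -675), -476910), -1), Mul(-1, Add(Mul(Mul(Add(2, 7), -6), J), 172))) = Add(Pow(Add(Mul(-455, -675), -476910), -1), Mul(-1, Add(Mul(Mul(Add(2, 7), -6), -39), 172))) = Add(Pow(Add(307125, -476910), -1), Mul(-1, Add(Mul(Mul(9, -6), -39), 172))) = Add(Pow(-169785, -1), Mul(-1, Add(Mul(-54, -39), 172))) = Add(Rational(-1, 169785), Mul(-1, Add(2106, 172))) = Add(Rational(-1, 169785), Mul(-1, 2278)) = Add(Rational(-1, 169785), -2278) = Rational(-386770231, 169785)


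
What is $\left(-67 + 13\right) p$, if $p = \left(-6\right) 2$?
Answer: $648$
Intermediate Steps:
$p = -12$
$\left(-67 + 13\right) p = \left(-67 + 13\right) \left(-12\right) = \left(-54\right) \left(-12\right) = 648$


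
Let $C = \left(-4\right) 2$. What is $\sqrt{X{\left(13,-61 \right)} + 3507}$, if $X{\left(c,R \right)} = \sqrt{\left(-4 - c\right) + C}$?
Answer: $\sqrt{3507 + 5 i} \approx 59.22 + 0.0422 i$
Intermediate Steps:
$C = -8$
$X{\left(c,R \right)} = \sqrt{-12 - c}$ ($X{\left(c,R \right)} = \sqrt{\left(-4 - c\right) - 8} = \sqrt{-12 - c}$)
$\sqrt{X{\left(13,-61 \right)} + 3507} = \sqrt{\sqrt{-12 - 13} + 3507} = \sqrt{\sqrt{-25} + 3507} = \sqrt{5 i + 3507} = \sqrt{3507 + 5 i}$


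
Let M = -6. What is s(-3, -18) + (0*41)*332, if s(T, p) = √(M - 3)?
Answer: 3*I ≈ 3.0*I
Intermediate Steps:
s(T, p) = 3*I (s(T, p) = √(-6 - 3) = √(-9) = 3*I)
s(-3, -18) + (0*41)*332 = 3*I + (0*41)*332 = 3*I + 0*332 = 3*I + 0 = 3*I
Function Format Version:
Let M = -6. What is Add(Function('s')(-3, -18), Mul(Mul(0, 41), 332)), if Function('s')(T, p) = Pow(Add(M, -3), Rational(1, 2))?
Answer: Mul(3, I) ≈ Mul(3.0000, I)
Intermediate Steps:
Function('s')(T, p) = Mul(3, I) (Function('s')(T, p) = Pow(Add(-6, -3), Rational(1, 2)) = Pow(-9, Rational(1, 2)) = Mul(3, I))
Add(Function('s')(-3, -18), Mul(Mul(0, 41), 332)) = Add(Mul(3, I), Mul(Mul(0, 41), 332)) = Add(Mul(3, I), Mul(0, 332)) = Add(Mul(3, I), 0) = Mul(3, I)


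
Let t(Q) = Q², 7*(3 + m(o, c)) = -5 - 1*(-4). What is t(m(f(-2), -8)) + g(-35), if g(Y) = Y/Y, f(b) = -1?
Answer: 533/49 ≈ 10.878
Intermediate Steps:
m(o, c) = -22/7 (m(o, c) = -3 + (-5 - 1*(-4))/7 = -3 + (-5 + 4)/7 = -3 + (⅐)*(-1) = -3 - ⅐ = -22/7)
g(Y) = 1
t(m(f(-2), -8)) + g(-35) = (-22/7)² + 1 = 484/49 + 1 = 533/49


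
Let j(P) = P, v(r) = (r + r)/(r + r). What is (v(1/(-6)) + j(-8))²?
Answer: 49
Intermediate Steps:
v(r) = 1 (v(r) = (2*r)/((2*r)) = (2*r)*(1/(2*r)) = 1)
(v(1/(-6)) + j(-8))² = (1 - 8)² = (-7)² = 49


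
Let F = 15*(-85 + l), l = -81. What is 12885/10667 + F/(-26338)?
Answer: 182962980/140473723 ≈ 1.3025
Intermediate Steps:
F = -2490 (F = 15*(-85 - 81) = 15*(-166) = -2490)
12885/10667 + F/(-26338) = 12885/10667 - 2490/(-26338) = 12885*(1/10667) - 2490*(-1/26338) = 12885/10667 + 1245/13169 = 182962980/140473723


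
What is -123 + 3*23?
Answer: -54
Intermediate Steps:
-123 + 3*23 = -123 + 69 = -54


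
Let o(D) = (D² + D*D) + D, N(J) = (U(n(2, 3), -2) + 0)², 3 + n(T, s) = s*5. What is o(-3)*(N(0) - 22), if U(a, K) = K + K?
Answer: -90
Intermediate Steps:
n(T, s) = -3 + 5*s (n(T, s) = -3 + s*5 = -3 + 5*s)
U(a, K) = 2*K
N(J) = 16 (N(J) = (2*(-2) + 0)² = (-4 + 0)² = (-4)² = 16)
o(D) = D + 2*D² (o(D) = (D² + D²) + D = 2*D² + D = D + 2*D²)
o(-3)*(N(0) - 22) = (-3*(1 + 2*(-3)))*(16 - 22) = -3*(1 - 6)*(-6) = -3*(-5)*(-6) = 15*(-6) = -90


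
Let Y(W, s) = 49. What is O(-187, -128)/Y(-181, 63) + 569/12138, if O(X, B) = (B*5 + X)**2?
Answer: 1185936869/84966 ≈ 13958.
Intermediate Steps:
O(X, B) = (X + 5*B)**2 (O(X, B) = (5*B + X)**2 = (X + 5*B)**2)
O(-187, -128)/Y(-181, 63) + 569/12138 = (-187 + 5*(-128))**2/49 + 569/12138 = (-187 - 640)**2*(1/49) + 569*(1/12138) = (-827)**2*(1/49) + 569/12138 = 683929*(1/49) + 569/12138 = 683929/49 + 569/12138 = 1185936869/84966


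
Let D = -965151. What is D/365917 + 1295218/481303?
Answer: 9412213153/176116949851 ≈ 0.053443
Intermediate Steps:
D/365917 + 1295218/481303 = -965151/365917 + 1295218/481303 = 9412213153/176116949851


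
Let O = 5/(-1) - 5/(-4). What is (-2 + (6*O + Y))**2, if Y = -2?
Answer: 2809/4 ≈ 702.25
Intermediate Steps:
O = -15/4 (O = 5*(-1) - 5*(-1/4) = -5 + 5/4 = -15/4 ≈ -3.7500)
(-2 + (6*O + Y))**2 = (-2 + (6*(-15/4) - 2))**2 = (-2 + (-45/2 - 2))**2 = (-2 - 49/2)**2 = (-53/2)**2 = 2809/4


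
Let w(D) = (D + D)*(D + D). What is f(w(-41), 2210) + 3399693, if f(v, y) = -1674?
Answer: 3398019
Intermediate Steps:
w(D) = 4*D² (w(D) = (2*D)*(2*D) = 4*D²)
f(w(-41), 2210) + 3399693 = -1674 + 3399693 = 3398019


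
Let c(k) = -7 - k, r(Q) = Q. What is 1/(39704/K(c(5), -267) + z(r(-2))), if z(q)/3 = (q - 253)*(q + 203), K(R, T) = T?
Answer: -267/41094959 ≈ -6.4971e-6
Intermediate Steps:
z(q) = 3*(-253 + q)*(203 + q) (z(q) = 3*((q - 253)*(q + 203)) = 3*((-253 + q)*(203 + q)) = 3*(-253 + q)*(203 + q))
1/(39704/K(c(5), -267) + z(r(-2))) = 1/(39704/(-267) + (-154077 - 150*(-2) + 3*(-2)²)) = 1/(39704*(-1/267) + (-154077 + 300 + 3*4)) = 1/(-39704/267 + (-154077 + 300 + 12)) = 1/(-39704/267 - 153765) = 1/(-41094959/267) = -267/41094959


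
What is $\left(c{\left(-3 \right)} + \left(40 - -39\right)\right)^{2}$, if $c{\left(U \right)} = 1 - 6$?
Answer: $5476$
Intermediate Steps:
$c{\left(U \right)} = -5$ ($c{\left(U \right)} = 1 - 6 = -5$)
$\left(c{\left(-3 \right)} + \left(40 - -39\right)\right)^{2} = \left(-5 + \left(40 - -39\right)\right)^{2} = \left(-5 + \left(40 + 39\right)\right)^{2} = \left(-5 + 79\right)^{2} = 74^{2} = 5476$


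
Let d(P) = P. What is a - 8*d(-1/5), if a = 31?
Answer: 163/5 ≈ 32.600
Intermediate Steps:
a - 8*d(-1/5) = 31 - (-8)/5 = 31 - 8*(-⅕) = 31 + 8/5 = 163/5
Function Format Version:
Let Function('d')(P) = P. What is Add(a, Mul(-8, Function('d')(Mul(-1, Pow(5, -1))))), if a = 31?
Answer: Rational(163, 5) ≈ 32.600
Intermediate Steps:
Add(a, Mul(-8, Function('d')(Mul(-1, Pow(5, -1))))) = Add(31, Mul(-8, Mul(-1, Pow(5, -1)))) = Add(31, Mul(-8, Mul(-1, Rational(1, 5)))) = Add(31, Mul(-8, Rational(-1, 5))) = Add(31, Rational(8, 5)) = Rational(163, 5)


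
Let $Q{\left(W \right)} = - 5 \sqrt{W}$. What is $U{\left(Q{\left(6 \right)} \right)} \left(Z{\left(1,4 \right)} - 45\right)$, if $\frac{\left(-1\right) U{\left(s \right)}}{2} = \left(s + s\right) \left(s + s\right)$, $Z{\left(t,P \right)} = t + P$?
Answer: $48000$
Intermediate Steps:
$Z{\left(t,P \right)} = P + t$
$U{\left(s \right)} = - 8 s^{2}$ ($U{\left(s \right)} = - 2 \left(s + s\right) \left(s + s\right) = - 2 \cdot 2 s 2 s = - 2 \cdot 4 s^{2} = - 8 s^{2}$)
$U{\left(Q{\left(6 \right)} \right)} \left(Z{\left(1,4 \right)} - 45\right) = - 8 \left(- 5 \sqrt{6}\right)^{2} \left(\left(4 + 1\right) - 45\right) = \left(-8\right) 150 \left(5 - 45\right) = \left(-1200\right) \left(-40\right) = 48000$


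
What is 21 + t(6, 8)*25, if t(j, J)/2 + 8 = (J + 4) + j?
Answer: 521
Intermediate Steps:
t(j, J) = -8 + 2*J + 2*j (t(j, J) = -16 + 2*((J + 4) + j) = -16 + 2*((4 + J) + j) = -16 + 2*(4 + J + j) = -16 + (8 + 2*J + 2*j) = -8 + 2*J + 2*j)
21 + t(6, 8)*25 = 21 + (-8 + 2*8 + 2*6)*25 = 21 + (-8 + 16 + 12)*25 = 21 + 20*25 = 21 + 500 = 521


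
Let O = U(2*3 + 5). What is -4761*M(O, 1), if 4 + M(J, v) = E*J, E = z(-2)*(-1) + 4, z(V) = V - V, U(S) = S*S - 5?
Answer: -2190060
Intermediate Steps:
U(S) = -5 + S**2 (U(S) = S**2 - 5 = -5 + S**2)
O = 116 (O = -5 + (2*3 + 5)**2 = -5 + (6 + 5)**2 = -5 + 11**2 = -5 + 121 = 116)
z(V) = 0
E = 4 (E = 0*(-1) + 4 = 0 + 4 = 4)
M(J, v) = -4 + 4*J
-4761*M(O, 1) = -4761*(-4 + 4*116) = -4761*(-4 + 464) = -4761*460 = -2190060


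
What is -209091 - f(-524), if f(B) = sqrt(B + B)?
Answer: -209091 - 2*I*sqrt(262) ≈ -2.0909e+5 - 32.373*I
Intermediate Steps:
f(B) = sqrt(2)*sqrt(B) (f(B) = sqrt(2*B) = sqrt(2)*sqrt(B))
-209091 - f(-524) = -209091 - sqrt(2)*sqrt(-524) = -209091 - sqrt(2)*2*I*sqrt(131) = -209091 - 2*I*sqrt(262)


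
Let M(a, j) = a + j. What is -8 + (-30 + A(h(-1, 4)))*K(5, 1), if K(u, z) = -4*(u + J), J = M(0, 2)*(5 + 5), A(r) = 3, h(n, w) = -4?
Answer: 2692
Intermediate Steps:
J = 20 (J = (0 + 2)*(5 + 5) = 2*10 = 20)
K(u, z) = -80 - 4*u (K(u, z) = -4*(u + 20) = -4*(20 + u) = -80 - 4*u)
-8 + (-30 + A(h(-1, 4)))*K(5, 1) = -8 + (-30 + 3)*(-80 - 4*5) = -8 - 27*(-80 - 20) = -8 - 27*(-100) = -8 + 2700 = 2692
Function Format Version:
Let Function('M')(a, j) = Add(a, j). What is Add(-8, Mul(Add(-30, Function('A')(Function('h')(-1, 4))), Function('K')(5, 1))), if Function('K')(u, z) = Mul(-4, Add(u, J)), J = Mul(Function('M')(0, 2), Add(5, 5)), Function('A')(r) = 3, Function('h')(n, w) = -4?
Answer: 2692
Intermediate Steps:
J = 20 (J = Mul(Add(0, 2), Add(5, 5)) = Mul(2, 10) = 20)
Function('K')(u, z) = Add(-80, Mul(-4, u)) (Function('K')(u, z) = Mul(-4, Add(u, 20)) = Mul(-4, Add(20, u)) = Add(-80, Mul(-4, u)))
Add(-8, Mul(Add(-30, Function('A')(Function('h')(-1, 4))), Function('K')(5, 1))) = Add(-8, Mul(Add(-30, 3), Add(-80, Mul(-4, 5)))) = Add(-8, Mul(-27, Add(-80, -20))) = Add(-8, Mul(-27, -100)) = Add(-8, 2700) = 2692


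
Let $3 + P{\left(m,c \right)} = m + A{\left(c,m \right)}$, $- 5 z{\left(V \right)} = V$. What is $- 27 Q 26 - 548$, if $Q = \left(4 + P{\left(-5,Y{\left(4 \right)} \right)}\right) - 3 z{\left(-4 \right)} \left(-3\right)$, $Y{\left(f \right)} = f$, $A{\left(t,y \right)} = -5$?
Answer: $\frac{224708}{5} \approx 44942.0$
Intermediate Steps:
$z{\left(V \right)} = - \frac{V}{5}$
$P{\left(m,c \right)} = -8 + m$ ($P{\left(m,c \right)} = -3 + \left(m - 5\right) = -3 + \left(-5 + m\right) = -8 + m$)
$Q = - \frac{324}{5}$ ($Q = \left(4 - 13\right) - 3 \left(\left(- \frac{1}{5}\right) \left(-4\right)\right) \left(-3\right) = \left(4 - 13\right) \left(-3\right) \frac{4}{5} \left(-3\right) = - 9 \left(\left(- \frac{12}{5}\right) \left(-3\right)\right) = \left(-9\right) \frac{36}{5} = - \frac{324}{5} \approx -64.8$)
$- 27 Q 26 - 548 = \left(-27\right) \left(- \frac{324}{5}\right) 26 - 548 = \frac{8748}{5} \cdot 26 + \left(-2844 + 2296\right) = \frac{227448}{5} - 548 = \frac{224708}{5}$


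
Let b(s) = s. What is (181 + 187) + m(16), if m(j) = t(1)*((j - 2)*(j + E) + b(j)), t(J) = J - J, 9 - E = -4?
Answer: 368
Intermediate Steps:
E = 13 (E = 9 - 1*(-4) = 9 + 4 = 13)
t(J) = 0
m(j) = 0 (m(j) = 0*((j - 2)*(j + 13) + j) = 0*((-2 + j)*(13 + j) + j) = 0*(j + (-2 + j)*(13 + j)) = 0)
(181 + 187) + m(16) = (181 + 187) + 0 = 368 + 0 = 368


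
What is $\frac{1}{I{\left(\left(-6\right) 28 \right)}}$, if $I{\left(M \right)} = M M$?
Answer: $\frac{1}{28224} \approx 3.5431 \cdot 10^{-5}$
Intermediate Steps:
$I{\left(M \right)} = M^{2}$
$\frac{1}{I{\left(\left(-6\right) 28 \right)}} = \frac{1}{\left(\left(-6\right) 28\right)^{2}} = \frac{1}{\left(-168\right)^{2}} = \frac{1}{28224}$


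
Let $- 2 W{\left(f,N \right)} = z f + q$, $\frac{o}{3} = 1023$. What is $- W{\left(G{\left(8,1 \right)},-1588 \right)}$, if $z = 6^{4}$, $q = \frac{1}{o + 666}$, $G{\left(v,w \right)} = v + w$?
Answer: $\frac{43565041}{7470} \approx 5832.0$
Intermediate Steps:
$o = 3069$ ($o = 3 \cdot 1023 = 3069$)
$q = \frac{1}{3735}$ ($q = \frac{1}{3069 + 666} = \frac{1}{3735} \approx 0.00026774$)
$z = 1296$
$W{\left(f,N \right)} = - \frac{1}{7470} - 648 f$ ($W{\left(f,N \right)} = - \frac{1296 f + \frac{1}{3735}}{2} = - \frac{\frac{1}{3735} + 1296 f}{2} = - \frac{1}{7470} - 648 f$)
$- W{\left(G{\left(8,1 \right)},-1588 \right)} = - (- \frac{1}{7470} - 648 \left(8 + 1\right)) = - (- \frac{1}{7470} - 5832) = \left(-1\right) \left(- \frac{43565041}{7470}\right) = \frac{43565041}{7470}$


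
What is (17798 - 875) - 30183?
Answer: -13260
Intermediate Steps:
(17798 - 875) - 30183 = 16923 - 30183 = -13260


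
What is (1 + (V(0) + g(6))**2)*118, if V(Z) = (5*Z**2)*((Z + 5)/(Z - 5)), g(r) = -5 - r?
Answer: 14396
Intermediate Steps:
V(Z) = 5*Z**2*(5 + Z)/(-5 + Z) (V(Z) = (5*Z**2)*((5 + Z)/(-5 + Z)) = 5*Z**2*(5 + Z)/(-5 + Z))
(1 + (V(0) + g(6))**2)*118 = (1 + (5*0**2*(5 + 0)/(-5 + 0) + (-5 - 1*6))**2)*118 = (1 + (5*0*5/(-5) + (-5 - 6))**2)*118 = (1 + (5*0*(-1/5)*5 - 11)**2)*118 = (1 + (0 - 11)**2)*118 = (1 + (-11)**2)*118 = (1 + 121)*118 = 122*118 = 14396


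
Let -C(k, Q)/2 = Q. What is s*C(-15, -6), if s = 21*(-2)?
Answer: -504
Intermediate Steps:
s = -42
C(k, Q) = -2*Q
s*C(-15, -6) = -(-84)*(-6) = -42*12 = -504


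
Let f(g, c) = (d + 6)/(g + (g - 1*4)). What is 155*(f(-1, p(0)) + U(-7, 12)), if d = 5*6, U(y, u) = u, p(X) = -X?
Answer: 930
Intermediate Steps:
d = 30
f(g, c) = 36/(-4 + 2*g) (f(g, c) = (30 + 6)/(g + (g - 1*4)) = 36/(g + (g - 4)) = 36/(g + (-4 + g)) = 36/(-4 + 2*g))
155*(f(-1, p(0)) + U(-7, 12)) = 155*(18/(-2 - 1) + 12) = 155*(18/(-3) + 12) = 155*(18*(-⅓) + 12) = 155*(-6 + 12) = 155*6 = 930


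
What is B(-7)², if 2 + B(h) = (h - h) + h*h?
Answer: 2209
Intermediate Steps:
B(h) = -2 + h² (B(h) = -2 + ((h - h) + h*h) = -2 + (0 + h²) = -2 + h²)
B(-7)² = (-2 + (-7)²)² = (-2 + 49)² = 47² = 2209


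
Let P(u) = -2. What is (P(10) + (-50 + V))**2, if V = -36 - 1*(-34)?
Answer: 2916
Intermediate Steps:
V = -2 (V = -36 + 34 = -2)
(P(10) + (-50 + V))**2 = (-2 + (-50 - 2))**2 = (-2 - 52)**2 = (-54)**2 = 2916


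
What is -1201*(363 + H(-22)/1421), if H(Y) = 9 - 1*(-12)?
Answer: -88504092/203 ≈ -4.3598e+5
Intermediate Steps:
H(Y) = 21 (H(Y) = 9 + 12 = 21)
-1201*(363 + H(-22)/1421) = -1201*(363 + 21/1421) = -1201*(363 + 21*(1/1421)) = -1201*(363 + 3/203) = -1201*73692/203 = -88504092/203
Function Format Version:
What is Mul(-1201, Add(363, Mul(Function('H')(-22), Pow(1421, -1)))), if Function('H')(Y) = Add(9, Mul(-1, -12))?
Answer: Rational(-88504092, 203) ≈ -4.3598e+5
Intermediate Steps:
Function('H')(Y) = 21 (Function('H')(Y) = Add(9, 12) = 21)
Mul(-1201, Add(363, Mul(Function('H')(-22), Pow(1421, -1)))) = Mul(-1201, Add(363, Mul(21, Pow(1421, -1)))) = Mul(-1201, Add(363, Mul(21, Rational(1, 1421)))) = Mul(-1201, Add(363, Rational(3, 203))) = Mul(-1201, Rational(73692, 203)) = Rational(-88504092, 203)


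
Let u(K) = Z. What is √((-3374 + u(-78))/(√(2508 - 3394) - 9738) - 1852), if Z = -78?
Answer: 2*√((4507831 - 463*I*√886)/(-9738 + I*√886)) ≈ 1.259e-5 + 43.031*I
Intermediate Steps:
u(K) = -78
√((-3374 + u(-78))/(√(2508 - 3394) - 9738) - 1852) = √((-3374 - 78)/(√(2508 - 3394) - 9738) - 1852) = √(-3452/(√(-886) - 9738) - 1852) = √(-3452/(I*√886 - 9738) - 1852) = √(-3452/(-9738 + I*√886) - 1852) = √(-1852 - 3452/(-9738 + I*√886))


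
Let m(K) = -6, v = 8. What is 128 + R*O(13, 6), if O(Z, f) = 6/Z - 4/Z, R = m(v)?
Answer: 1652/13 ≈ 127.08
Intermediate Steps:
R = -6
O(Z, f) = 2/Z
128 + R*O(13, 6) = 128 - 12/13 = 1652/13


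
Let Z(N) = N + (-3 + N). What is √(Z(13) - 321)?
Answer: I*√298 ≈ 17.263*I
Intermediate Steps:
Z(N) = -3 + 2*N
√(Z(13) - 321) = √((-3 + 2*13) - 321) = √((-3 + 26) - 321) = √(23 - 321) = √(-298) = I*√298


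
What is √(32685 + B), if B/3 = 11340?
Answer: √66705 ≈ 258.27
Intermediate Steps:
B = 34020 (B = 3*11340 = 34020)
√(32685 + B) = √(32685 + 34020) = √66705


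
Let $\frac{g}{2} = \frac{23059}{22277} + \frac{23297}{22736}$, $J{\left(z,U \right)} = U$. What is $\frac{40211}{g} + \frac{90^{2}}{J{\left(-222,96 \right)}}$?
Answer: $\frac{82170055239743}{8346053544} \approx 9845.4$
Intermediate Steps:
$g = \frac{1043256693}{253244936}$ ($g = 2 \left(\frac{23059}{22277} + \frac{23297}{22736}\right) = 2 \cdot \frac{1043256693}{506489872} = \frac{1043256693}{253244936} \approx 4.1196$)
$\frac{40211}{g} + \frac{90^{2}}{J{\left(-222,96 \right)}} = \frac{40211}{\frac{1043256693}{253244936}} + \frac{90^{2}}{96} = 40211 \cdot \frac{253244936}{1043256693} + 8100 \cdot \frac{1}{96} = \frac{10183232121496}{1043256693} + \frac{675}{8} = \frac{82170055239743}{8346053544}$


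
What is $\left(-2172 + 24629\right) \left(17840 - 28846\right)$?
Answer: $-247161742$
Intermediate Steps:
$\left(-2172 + 24629\right) \left(17840 - 28846\right) = 22457 \left(-11006\right) = -247161742$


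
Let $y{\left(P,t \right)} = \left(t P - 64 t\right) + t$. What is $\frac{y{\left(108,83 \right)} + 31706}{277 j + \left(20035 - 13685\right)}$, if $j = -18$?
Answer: $\frac{35441}{1364} \approx 25.983$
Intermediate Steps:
$y{\left(P,t \right)} = - 63 t + P t$ ($y{\left(P,t \right)} = \left(P t - 64 t\right) + t = \left(- 64 t + P t\right) + t = - 63 t + P t$)
$\frac{y{\left(108,83 \right)} + 31706}{277 j + \left(20035 - 13685\right)} = \frac{83 \left(-63 + 108\right) + 31706}{277 \left(-18\right) + \left(20035 - 13685\right)} = \frac{83 \cdot 45 + 31706}{-4986 + \left(20035 - 13685\right)} = \frac{3735 + 31706}{-4986 + 6350} = \frac{35441}{1364}$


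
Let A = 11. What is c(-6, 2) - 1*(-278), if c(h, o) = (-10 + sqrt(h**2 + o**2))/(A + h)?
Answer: 276 + 2*sqrt(10)/5 ≈ 277.27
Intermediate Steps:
c(h, o) = (-10 + sqrt(h**2 + o**2))/(11 + h)
c(-6, 2) - 1*(-278) = (-10 + sqrt((-6)**2 + 2**2))/(11 - 6) - 1*(-278) = (-10 + sqrt(36 + 4))/5 + 278 = (-10 + sqrt(40))/5 + 278 = (-10 + 2*sqrt(10))/5 + 278 = (-2 + 2*sqrt(10)/5) + 278 = 276 + 2*sqrt(10)/5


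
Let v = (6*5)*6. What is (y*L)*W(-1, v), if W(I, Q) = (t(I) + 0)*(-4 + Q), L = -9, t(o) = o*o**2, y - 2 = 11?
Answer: 20592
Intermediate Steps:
y = 13 (y = 2 + 11 = 13)
v = 180 (v = 30*6 = 180)
t(o) = o**3
W(I, Q) = I**3*(-4 + Q) (W(I, Q) = (I**3 + 0)*(-4 + Q) = I**3*(-4 + Q))
(y*L)*W(-1, v) = (13*(-9))*((-1)**3*(-4 + 180)) = -(-117)*176 = -117*(-176) = 20592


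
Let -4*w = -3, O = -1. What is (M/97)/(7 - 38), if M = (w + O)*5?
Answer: 5/12028 ≈ 0.00041570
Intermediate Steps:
w = ¾ (w = -¼*(-3) = ¾ ≈ 0.75000)
M = -5/4 (M = (¾ - 1)*5 = -¼*5 = -5/4 ≈ -1.2500)
(M/97)/(7 - 38) = (-5/4/97)/(7 - 38) = -5/4*1/97/(-31) = -5/388*(-1/31) = 5/12028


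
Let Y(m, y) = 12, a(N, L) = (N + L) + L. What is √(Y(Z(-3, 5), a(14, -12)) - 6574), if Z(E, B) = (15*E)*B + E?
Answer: I*√6562 ≈ 81.006*I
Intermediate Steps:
a(N, L) = N + 2*L (a(N, L) = (L + N) + L = N + 2*L)
Z(E, B) = E + 15*B*E (Z(E, B) = 15*B*E + E = E + 15*B*E)
√(Y(Z(-3, 5), a(14, -12)) - 6574) = √(12 - 6574) = √(-6562) = I*√6562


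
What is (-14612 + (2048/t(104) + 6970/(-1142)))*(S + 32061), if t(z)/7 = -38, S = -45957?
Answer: 15434666908200/75943 ≈ 2.0324e+8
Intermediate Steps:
t(z) = -266 (t(z) = 7*(-38) = -266)
(-14612 + (2048/t(104) + 6970/(-1142)))*(S + 32061) = (-14612 + (2048/(-266) + 6970/(-1142)))*(-45957 + 32061) = (-14612 + (2048*(-1/266) + 6970*(-1/1142)))*(-13896) = (-14612 + (-1024/133 - 3485/571))*(-13896) = (-14612 - 1048209/75943)*(-13896) = -1110727325/75943*(-13896) = 15434666908200/75943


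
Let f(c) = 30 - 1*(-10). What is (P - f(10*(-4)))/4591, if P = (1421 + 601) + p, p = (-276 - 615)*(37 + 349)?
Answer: -341944/4591 ≈ -74.481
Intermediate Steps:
p = -343926 (p = -891*386 = -343926)
P = -341904 (P = (1421 + 601) - 343926 = 2022 - 343926 = -341904)
f(c) = 40 (f(c) = 30 + 10 = 40)
(P - f(10*(-4)))/4591 = (-341904 - 1*40)/4591 = (-341904 - 40)*(1/4591) = -341944*1/4591 = -341944/4591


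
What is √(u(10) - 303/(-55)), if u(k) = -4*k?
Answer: I*√104335/55 ≈ 5.8729*I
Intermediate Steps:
√(u(10) - 303/(-55)) = √(-4*10 - 303/(-55)) = √(-40 - 303*(-1/55)) = √(-40 + 303/55) = √(-1897/55) = I*√104335/55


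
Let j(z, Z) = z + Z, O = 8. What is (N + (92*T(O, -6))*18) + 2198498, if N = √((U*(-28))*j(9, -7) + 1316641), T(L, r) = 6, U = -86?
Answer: 2208434 + √1321457 ≈ 2.2096e+6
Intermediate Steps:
j(z, Z) = Z + z
N = √1321457 (N = √((-86*(-28))*(-7 + 9) + 1316641) = √(2408*2 + 1316641) = √(4816 + 1316641) = √1321457 ≈ 1149.5)
(N + (92*T(O, -6))*18) + 2198498 = (√1321457 + (92*6)*18) + 2198498 = (√1321457 + 552*18) + 2198498 = (√1321457 + 9936) + 2198498 = (9936 + √1321457) + 2198498 = 2208434 + √1321457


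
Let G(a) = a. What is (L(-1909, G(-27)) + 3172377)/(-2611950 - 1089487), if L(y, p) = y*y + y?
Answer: -6814749/3701437 ≈ -1.8411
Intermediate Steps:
L(y, p) = y + y**2 (L(y, p) = y**2 + y = y + y**2)
(L(-1909, G(-27)) + 3172377)/(-2611950 - 1089487) = (-1909*(1 - 1909) + 3172377)/(-2611950 - 1089487) = (-1909*(-1908) + 3172377)/(-3701437) = (3642372 + 3172377)*(-1/3701437) = 6814749*(-1/3701437) = -6814749/3701437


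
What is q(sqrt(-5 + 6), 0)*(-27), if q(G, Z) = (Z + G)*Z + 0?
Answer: 0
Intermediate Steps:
q(G, Z) = Z*(G + Z) (q(G, Z) = (G + Z)*Z + 0 = Z*(G + Z) + 0 = Z*(G + Z))
q(sqrt(-5 + 6), 0)*(-27) = (0*(sqrt(-5 + 6) + 0))*(-27) = (0*(sqrt(1) + 0))*(-27) = (0*(1 + 0))*(-27) = (0*1)*(-27) = 0*(-27) = 0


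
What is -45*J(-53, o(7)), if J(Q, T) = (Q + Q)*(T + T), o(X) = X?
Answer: 66780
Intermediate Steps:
J(Q, T) = 4*Q*T (J(Q, T) = (2*Q)*(2*T) = 4*Q*T)
-45*J(-53, o(7)) = -180*(-53)*7 = -45*(-1484) = 66780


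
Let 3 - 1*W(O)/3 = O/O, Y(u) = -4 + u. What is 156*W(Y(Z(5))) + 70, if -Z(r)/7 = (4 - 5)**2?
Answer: 1006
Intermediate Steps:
Z(r) = -7 (Z(r) = -7*(4 - 5)**2 = -7*(-1)**2 = -7*1 = -7)
W(O) = 6 (W(O) = 9 - 3*O/O = 9 - 3*1 = 9 - 3 = 6)
156*W(Y(Z(5))) + 70 = 156*6 + 70 = 936 + 70 = 1006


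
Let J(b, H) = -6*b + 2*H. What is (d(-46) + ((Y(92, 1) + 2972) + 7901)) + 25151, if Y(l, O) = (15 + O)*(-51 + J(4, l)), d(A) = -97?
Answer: 37671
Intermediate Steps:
Y(l, O) = (-75 + 2*l)*(15 + O) (Y(l, O) = (15 + O)*(-51 + (-6*4 + 2*l)) = (15 + O)*(-51 + (-24 + 2*l)) = (15 + O)*(-75 + 2*l) = (-75 + 2*l)*(15 + O))
(d(-46) + ((Y(92, 1) + 2972) + 7901)) + 25151 = (-97 + (((-1125 - 75*1 + 30*92 + 2*1*92) + 2972) + 7901)) + 25151 = (-97 + (((-1125 - 75 + 2760 + 184) + 2972) + 7901)) + 25151 = (-97 + ((1744 + 2972) + 7901)) + 25151 = (-97 + (4716 + 7901)) + 25151 = (-97 + 12617) + 25151 = 12520 + 25151 = 37671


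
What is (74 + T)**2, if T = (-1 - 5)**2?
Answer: 12100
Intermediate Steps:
T = 36 (T = (-6)**2 = 36)
(74 + T)**2 = (74 + 36)**2 = 110**2 = 12100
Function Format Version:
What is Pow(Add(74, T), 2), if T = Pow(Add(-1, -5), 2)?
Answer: 12100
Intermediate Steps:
T = 36 (T = Pow(-6, 2) = 36)
Pow(Add(74, T), 2) = Pow(Add(74, 36), 2) = Pow(110, 2) = 12100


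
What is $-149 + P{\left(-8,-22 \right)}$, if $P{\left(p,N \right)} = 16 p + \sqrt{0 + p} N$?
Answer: $-277 - 44 i \sqrt{2} \approx -277.0 - 62.225 i$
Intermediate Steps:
$P{\left(p,N \right)} = 16 p + N \sqrt{p}$ ($P{\left(p,N \right)} = 16 p + \sqrt{p} N = 16 p + N \sqrt{p}$)
$-149 + P{\left(-8,-22 \right)} = -149 + \left(16 \left(-8\right) - 22 \sqrt{-8}\right) = -149 - \left(128 + 22 \cdot 2 i \sqrt{2}\right) = -149 - \left(128 + 44 i \sqrt{2}\right) = -277 - 44 i \sqrt{2}$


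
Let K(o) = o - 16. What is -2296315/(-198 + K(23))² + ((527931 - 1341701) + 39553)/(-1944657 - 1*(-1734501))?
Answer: -454340164763/7666701036 ≈ -59.261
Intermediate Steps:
K(o) = -16 + o
-2296315/(-198 + K(23))² + ((527931 - 1341701) + 39553)/(-1944657 - 1*(-1734501)) = -2296315/(-198 + (-16 + 23))² + ((527931 - 1341701) + 39553)/(-1944657 - 1*(-1734501)) = -2296315/(-198 + 7)² + (-813770 + 39553)/(-1944657 + 1734501) = -2296315/((-191)²) - 774217/(-210156) = -2296315/36481 - 774217*(-1/210156) = -2296315*1/36481 + 774217/210156 = -2296315/36481 + 774217/210156 = -454340164763/7666701036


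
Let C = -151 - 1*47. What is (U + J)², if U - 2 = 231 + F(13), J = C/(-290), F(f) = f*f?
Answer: 3409275321/21025 ≈ 1.6215e+5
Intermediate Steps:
C = -198 (C = -151 - 47 = -198)
F(f) = f²
J = 99/145 (J = -198/(-290) = -198*(-1/290) = 99/145 ≈ 0.68276)
U = 402 (U = 2 + (231 + 13²) = 2 + (231 + 169) = 2 + 400 = 402)
(U + J)² = (402 + 99/145)² = (58389/145)² = 3409275321/21025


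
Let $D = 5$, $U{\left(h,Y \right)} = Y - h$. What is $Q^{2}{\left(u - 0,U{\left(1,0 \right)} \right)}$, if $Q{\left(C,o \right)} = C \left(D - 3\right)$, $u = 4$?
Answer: $64$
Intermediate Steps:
$Q{\left(C,o \right)} = 2 C$ ($Q{\left(C,o \right)} = C \left(5 - 3\right) = C 2 = 2 C$)
$Q^{2}{\left(u - 0,U{\left(1,0 \right)} \right)} = \left(2 \left(4 - 0\right)\right)^{2} = \left(2 \left(4 + 0\right)\right)^{2} = \left(2 \cdot 4\right)^{2} = 8^{2} = 64$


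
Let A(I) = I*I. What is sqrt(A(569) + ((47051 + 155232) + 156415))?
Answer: sqrt(682459) ≈ 826.11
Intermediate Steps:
A(I) = I**2
sqrt(A(569) + ((47051 + 155232) + 156415)) = sqrt(569**2 + ((47051 + 155232) + 156415)) = sqrt(323761 + (202283 + 156415)) = sqrt(323761 + 358698) = sqrt(682459)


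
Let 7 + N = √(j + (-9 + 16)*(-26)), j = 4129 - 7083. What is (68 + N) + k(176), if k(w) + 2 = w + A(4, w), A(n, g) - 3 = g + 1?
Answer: 415 + 56*I ≈ 415.0 + 56.0*I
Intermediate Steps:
j = -2954
N = -7 + 56*I (N = -7 + √(-2954 + (-9 + 16)*(-26)) = -7 + √(-2954 + 7*(-26)) = -7 + √(-2954 - 182) = -7 + √(-3136) = -7 + 56*I ≈ -7.0 + 56.0*I)
A(n, g) = 4 + g (A(n, g) = 3 + (g + 1) = 3 + (1 + g) = 4 + g)
k(w) = 2 + 2*w (k(w) = -2 + (w + (4 + w)) = -2 + (4 + 2*w) = 2 + 2*w)
(68 + N) + k(176) = (68 + (-7 + 56*I)) + (2 + 2*176) = (61 + 56*I) + (2 + 352) = (61 + 56*I) + 354 = 415 + 56*I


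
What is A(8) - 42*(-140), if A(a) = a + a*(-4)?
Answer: 5856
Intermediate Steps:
A(a) = -3*a (A(a) = a - 4*a = -3*a)
A(8) - 42*(-140) = -3*8 - 42*(-140) = -24 + 5880 = 5856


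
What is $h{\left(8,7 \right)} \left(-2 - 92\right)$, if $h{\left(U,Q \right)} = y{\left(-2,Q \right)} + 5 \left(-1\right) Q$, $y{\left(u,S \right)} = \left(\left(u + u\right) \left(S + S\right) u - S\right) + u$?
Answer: $-6392$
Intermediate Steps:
$y{\left(u,S \right)} = u - S + 4 S u^{2}$ ($y{\left(u,S \right)} = \left(2 u 2 S u - S\right) + u = \left(4 S u u - S\right) + u = \left(4 S u^{2} - S\right) + u = \left(- S + 4 S u^{2}\right) + u = u - S + 4 S u^{2}$)
$h{\left(U,Q \right)} = -2 + 10 Q$ ($h{\left(U,Q \right)} = \left(-2 - Q + 4 Q \left(-2\right)^{2}\right) + 5 \left(-1\right) Q = \left(-2 - Q + 4 Q 4\right) - 5 Q = \left(-2 - Q + 16 Q\right) - 5 Q = \left(-2 + 15 Q\right) - 5 Q = -2 + 10 Q$)
$h{\left(8,7 \right)} \left(-2 - 92\right) = \left(-2 + 10 \cdot 7\right) \left(-2 - 92\right) = \left(-2 + 70\right) \left(-94\right) = 68 \left(-94\right) = -6392$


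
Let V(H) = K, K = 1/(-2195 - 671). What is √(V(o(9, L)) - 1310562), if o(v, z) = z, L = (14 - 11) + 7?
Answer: I*√10764898606138/2866 ≈ 1144.8*I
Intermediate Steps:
K = -1/2866 (K = 1/(-2866) = -1/2866 ≈ -0.00034892)
L = 10 (L = 3 + 7 = 10)
V(H) = -1/2866
√(V(o(9, L)) - 1310562) = √(-1/2866 - 1310562) = √(-3756070693/2866) = I*√10764898606138/2866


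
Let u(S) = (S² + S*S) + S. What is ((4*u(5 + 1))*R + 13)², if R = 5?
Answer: 2474329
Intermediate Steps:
u(S) = S + 2*S² (u(S) = (S² + S²) + S = 2*S² + S = S + 2*S²)
((4*u(5 + 1))*R + 13)² = ((4*((5 + 1)*(1 + 2*(5 + 1))))*5 + 13)² = ((4*(6*(1 + 2*6)))*5 + 13)² = ((4*(6*(1 + 12)))*5 + 13)² = ((4*(6*13))*5 + 13)² = ((4*78)*5 + 13)² = (312*5 + 13)² = (1560 + 13)² = 1573² = 2474329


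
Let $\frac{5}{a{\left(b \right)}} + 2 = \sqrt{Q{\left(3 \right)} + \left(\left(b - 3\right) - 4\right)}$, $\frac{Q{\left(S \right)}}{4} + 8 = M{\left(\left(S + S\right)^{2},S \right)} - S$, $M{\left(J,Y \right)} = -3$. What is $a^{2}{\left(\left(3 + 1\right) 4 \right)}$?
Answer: $\frac{25}{\left(2 - i \sqrt{47}\right)^{2}} \approx -0.4133 + 0.26358 i$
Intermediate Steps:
$Q{\left(S \right)} = -44 - 4 S$ ($Q{\left(S \right)} = -32 + 4 \left(-3 - S\right) = -32 - \left(12 + 4 S\right) = -44 - 4 S$)
$a{\left(b \right)} = \frac{5}{-2 + \sqrt{-63 + b}}$ ($a{\left(b \right)} = \frac{5}{-2 + \sqrt{\left(-44 - 12\right) + \left(\left(b - 3\right) - 4\right)}} = \frac{5}{-2 + \sqrt{\left(-44 - 12\right) + \left(\left(-3 + b\right) - 4\right)}} = \frac{5}{-2 + \sqrt{-56 + \left(-7 + b\right)}} = \frac{5}{-2 + \sqrt{-63 + b}}$)
$a^{2}{\left(\left(3 + 1\right) 4 \right)} = \left(\frac{5}{-2 + \sqrt{-63 + \left(3 + 1\right) 4}}\right)^{2} = \left(\frac{5}{-2 + \sqrt{-63 + 4 \cdot 4}}\right)^{2} = \left(\frac{5}{-2 + \sqrt{-63 + 16}}\right)^{2} = \left(\frac{5}{-2 + \sqrt{-47}}\right)^{2} = \left(\frac{5}{-2 + i \sqrt{47}}\right)^{2} = \frac{25}{\left(-2 + i \sqrt{47}\right)^{2}}$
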